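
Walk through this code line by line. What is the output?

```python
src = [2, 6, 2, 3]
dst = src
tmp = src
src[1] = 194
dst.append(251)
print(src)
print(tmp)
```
[2, 194, 2, 3, 251]
[2, 194, 2, 3, 251]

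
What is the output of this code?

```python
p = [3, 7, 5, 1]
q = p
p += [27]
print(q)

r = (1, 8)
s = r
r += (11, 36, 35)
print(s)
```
[3, 7, 5, 1, 27]
(1, 8)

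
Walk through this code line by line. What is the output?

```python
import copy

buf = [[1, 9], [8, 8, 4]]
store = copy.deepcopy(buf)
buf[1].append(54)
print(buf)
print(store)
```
[[1, 9], [8, 8, 4, 54]]
[[1, 9], [8, 8, 4]]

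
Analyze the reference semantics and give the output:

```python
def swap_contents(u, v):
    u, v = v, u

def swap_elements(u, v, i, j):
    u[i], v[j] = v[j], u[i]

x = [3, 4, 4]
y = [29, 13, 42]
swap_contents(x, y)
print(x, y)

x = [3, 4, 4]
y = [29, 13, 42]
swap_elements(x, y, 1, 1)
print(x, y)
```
[3, 4, 4] [29, 13, 42]
[3, 13, 4] [29, 4, 42]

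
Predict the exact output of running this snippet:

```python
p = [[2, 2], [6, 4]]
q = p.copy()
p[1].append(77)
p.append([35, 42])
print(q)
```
[[2, 2], [6, 4, 77]]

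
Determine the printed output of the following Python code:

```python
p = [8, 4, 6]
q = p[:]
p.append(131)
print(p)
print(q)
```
[8, 4, 6, 131]
[8, 4, 6]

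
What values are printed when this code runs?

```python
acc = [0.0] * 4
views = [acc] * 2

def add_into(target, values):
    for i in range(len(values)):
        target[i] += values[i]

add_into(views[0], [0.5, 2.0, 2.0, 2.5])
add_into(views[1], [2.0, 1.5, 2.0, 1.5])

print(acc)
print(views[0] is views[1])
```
[2.5, 3.5, 4.0, 4.0]
True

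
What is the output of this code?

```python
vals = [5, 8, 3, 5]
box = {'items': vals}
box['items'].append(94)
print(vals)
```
[5, 8, 3, 5, 94]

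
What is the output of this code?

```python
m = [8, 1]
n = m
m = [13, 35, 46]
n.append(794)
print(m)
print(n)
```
[13, 35, 46]
[8, 1, 794]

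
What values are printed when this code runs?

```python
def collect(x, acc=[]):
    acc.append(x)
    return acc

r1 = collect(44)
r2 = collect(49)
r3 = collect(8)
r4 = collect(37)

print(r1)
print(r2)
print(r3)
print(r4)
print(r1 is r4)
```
[44, 49, 8, 37]
[44, 49, 8, 37]
[44, 49, 8, 37]
[44, 49, 8, 37]
True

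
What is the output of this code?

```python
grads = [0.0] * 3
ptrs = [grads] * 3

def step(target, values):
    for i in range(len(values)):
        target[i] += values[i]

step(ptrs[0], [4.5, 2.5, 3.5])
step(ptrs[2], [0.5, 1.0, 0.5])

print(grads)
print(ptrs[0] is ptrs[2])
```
[5.0, 3.5, 4.0]
True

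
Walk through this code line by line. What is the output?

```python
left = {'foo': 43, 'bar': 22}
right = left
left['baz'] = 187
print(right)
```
{'foo': 43, 'bar': 22, 'baz': 187}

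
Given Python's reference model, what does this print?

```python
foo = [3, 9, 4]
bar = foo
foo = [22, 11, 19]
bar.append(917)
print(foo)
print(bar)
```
[22, 11, 19]
[3, 9, 4, 917]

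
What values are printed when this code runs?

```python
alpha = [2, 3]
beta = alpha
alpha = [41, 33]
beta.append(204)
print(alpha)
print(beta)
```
[41, 33]
[2, 3, 204]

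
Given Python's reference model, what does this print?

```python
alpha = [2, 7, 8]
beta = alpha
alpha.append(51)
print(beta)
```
[2, 7, 8, 51]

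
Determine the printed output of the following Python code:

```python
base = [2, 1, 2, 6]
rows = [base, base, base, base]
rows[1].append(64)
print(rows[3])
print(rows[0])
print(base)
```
[2, 1, 2, 6, 64]
[2, 1, 2, 6, 64]
[2, 1, 2, 6, 64]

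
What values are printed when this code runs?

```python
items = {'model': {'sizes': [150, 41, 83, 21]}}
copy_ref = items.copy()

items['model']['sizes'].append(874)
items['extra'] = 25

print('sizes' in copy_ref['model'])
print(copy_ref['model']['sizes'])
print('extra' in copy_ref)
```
True
[150, 41, 83, 21, 874]
False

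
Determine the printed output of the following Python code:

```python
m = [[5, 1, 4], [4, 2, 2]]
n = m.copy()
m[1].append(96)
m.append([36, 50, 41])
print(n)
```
[[5, 1, 4], [4, 2, 2, 96]]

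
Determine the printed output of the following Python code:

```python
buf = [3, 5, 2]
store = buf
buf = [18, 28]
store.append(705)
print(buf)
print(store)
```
[18, 28]
[3, 5, 2, 705]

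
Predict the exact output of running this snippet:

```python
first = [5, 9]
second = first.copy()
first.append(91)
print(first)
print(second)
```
[5, 9, 91]
[5, 9]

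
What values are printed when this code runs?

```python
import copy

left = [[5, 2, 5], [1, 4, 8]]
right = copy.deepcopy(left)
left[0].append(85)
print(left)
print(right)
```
[[5, 2, 5, 85], [1, 4, 8]]
[[5, 2, 5], [1, 4, 8]]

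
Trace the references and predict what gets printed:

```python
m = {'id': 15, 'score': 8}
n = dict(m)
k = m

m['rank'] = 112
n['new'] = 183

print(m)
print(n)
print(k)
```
{'id': 15, 'score': 8, 'rank': 112}
{'id': 15, 'score': 8, 'new': 183}
{'id': 15, 'score': 8, 'rank': 112}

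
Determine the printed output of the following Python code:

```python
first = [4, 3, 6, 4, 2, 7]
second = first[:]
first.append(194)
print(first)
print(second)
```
[4, 3, 6, 4, 2, 7, 194]
[4, 3, 6, 4, 2, 7]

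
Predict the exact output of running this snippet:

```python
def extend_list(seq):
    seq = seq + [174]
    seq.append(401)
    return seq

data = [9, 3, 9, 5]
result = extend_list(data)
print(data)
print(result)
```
[9, 3, 9, 5]
[9, 3, 9, 5, 174, 401]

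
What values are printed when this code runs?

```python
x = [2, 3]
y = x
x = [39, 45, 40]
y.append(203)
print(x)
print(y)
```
[39, 45, 40]
[2, 3, 203]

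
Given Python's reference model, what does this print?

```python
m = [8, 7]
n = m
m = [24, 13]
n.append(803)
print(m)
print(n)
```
[24, 13]
[8, 7, 803]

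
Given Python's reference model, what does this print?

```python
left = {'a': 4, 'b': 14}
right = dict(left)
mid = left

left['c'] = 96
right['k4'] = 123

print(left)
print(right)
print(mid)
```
{'a': 4, 'b': 14, 'c': 96}
{'a': 4, 'b': 14, 'k4': 123}
{'a': 4, 'b': 14, 'c': 96}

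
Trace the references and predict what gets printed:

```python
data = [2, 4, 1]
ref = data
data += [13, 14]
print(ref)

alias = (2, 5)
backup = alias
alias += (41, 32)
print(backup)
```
[2, 4, 1, 13, 14]
(2, 5)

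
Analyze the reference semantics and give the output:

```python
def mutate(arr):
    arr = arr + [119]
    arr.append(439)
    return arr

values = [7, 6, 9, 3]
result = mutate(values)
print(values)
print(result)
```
[7, 6, 9, 3]
[7, 6, 9, 3, 119, 439]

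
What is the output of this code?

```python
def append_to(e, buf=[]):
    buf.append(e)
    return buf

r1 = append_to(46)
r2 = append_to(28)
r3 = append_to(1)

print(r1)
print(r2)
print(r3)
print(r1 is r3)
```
[46, 28, 1]
[46, 28, 1]
[46, 28, 1]
True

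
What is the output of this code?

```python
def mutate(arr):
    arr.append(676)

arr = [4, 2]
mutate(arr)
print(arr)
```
[4, 2, 676]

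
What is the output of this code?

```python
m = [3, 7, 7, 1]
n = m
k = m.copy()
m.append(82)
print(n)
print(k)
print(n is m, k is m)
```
[3, 7, 7, 1, 82]
[3, 7, 7, 1]
True False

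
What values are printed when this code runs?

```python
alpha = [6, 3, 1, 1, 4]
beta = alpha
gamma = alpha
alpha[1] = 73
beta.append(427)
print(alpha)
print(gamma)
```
[6, 73, 1, 1, 4, 427]
[6, 73, 1, 1, 4, 427]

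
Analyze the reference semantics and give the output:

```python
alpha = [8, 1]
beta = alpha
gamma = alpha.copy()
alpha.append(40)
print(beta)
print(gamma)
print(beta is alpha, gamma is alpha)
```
[8, 1, 40]
[8, 1]
True False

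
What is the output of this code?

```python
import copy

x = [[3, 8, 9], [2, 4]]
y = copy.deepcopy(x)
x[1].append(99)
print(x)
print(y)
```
[[3, 8, 9], [2, 4, 99]]
[[3, 8, 9], [2, 4]]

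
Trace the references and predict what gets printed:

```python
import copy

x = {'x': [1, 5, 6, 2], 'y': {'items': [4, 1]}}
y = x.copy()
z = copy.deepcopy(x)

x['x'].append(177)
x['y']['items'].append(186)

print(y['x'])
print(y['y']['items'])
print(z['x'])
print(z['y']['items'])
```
[1, 5, 6, 2, 177]
[4, 1, 186]
[1, 5, 6, 2]
[4, 1]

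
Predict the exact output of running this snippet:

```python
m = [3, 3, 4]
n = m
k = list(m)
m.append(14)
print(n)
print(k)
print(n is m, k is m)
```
[3, 3, 4, 14]
[3, 3, 4]
True False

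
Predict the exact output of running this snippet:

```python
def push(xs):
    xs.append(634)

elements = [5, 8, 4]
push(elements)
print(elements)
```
[5, 8, 4, 634]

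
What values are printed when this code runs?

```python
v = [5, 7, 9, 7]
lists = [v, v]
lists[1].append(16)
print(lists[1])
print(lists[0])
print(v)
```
[5, 7, 9, 7, 16]
[5, 7, 9, 7, 16]
[5, 7, 9, 7, 16]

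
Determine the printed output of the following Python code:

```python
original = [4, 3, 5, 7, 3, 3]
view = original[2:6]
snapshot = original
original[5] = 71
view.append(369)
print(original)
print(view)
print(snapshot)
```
[4, 3, 5, 7, 3, 71]
[5, 7, 3, 3, 369]
[4, 3, 5, 7, 3, 71]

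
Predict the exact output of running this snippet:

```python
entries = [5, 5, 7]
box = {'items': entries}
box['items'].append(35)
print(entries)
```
[5, 5, 7, 35]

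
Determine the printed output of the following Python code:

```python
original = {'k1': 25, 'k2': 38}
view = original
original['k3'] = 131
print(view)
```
{'k1': 25, 'k2': 38, 'k3': 131}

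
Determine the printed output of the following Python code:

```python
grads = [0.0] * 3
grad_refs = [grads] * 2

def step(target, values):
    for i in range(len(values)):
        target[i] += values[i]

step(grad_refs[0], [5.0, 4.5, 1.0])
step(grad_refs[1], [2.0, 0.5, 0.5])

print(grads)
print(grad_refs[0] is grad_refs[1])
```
[7.0, 5.0, 1.5]
True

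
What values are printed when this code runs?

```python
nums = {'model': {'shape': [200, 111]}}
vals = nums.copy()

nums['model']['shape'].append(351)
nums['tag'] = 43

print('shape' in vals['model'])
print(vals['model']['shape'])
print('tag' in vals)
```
True
[200, 111, 351]
False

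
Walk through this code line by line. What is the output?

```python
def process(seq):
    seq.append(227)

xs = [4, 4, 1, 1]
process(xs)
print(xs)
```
[4, 4, 1, 1, 227]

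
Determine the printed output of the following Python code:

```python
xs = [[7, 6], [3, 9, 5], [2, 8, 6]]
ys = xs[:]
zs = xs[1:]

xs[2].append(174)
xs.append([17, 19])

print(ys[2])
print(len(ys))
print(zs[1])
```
[2, 8, 6, 174]
3
[2, 8, 6, 174]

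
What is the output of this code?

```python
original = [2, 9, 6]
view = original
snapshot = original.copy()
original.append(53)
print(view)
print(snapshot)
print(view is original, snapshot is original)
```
[2, 9, 6, 53]
[2, 9, 6]
True False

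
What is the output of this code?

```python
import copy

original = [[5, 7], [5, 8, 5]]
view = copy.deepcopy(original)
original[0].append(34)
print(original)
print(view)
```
[[5, 7, 34], [5, 8, 5]]
[[5, 7], [5, 8, 5]]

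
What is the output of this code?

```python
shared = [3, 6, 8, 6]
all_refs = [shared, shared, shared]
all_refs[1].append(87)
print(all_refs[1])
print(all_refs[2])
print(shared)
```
[3, 6, 8, 6, 87]
[3, 6, 8, 6, 87]
[3, 6, 8, 6, 87]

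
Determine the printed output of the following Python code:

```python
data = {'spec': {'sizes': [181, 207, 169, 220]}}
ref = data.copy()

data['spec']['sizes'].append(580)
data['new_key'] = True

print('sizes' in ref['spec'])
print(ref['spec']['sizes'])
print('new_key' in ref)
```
True
[181, 207, 169, 220, 580]
False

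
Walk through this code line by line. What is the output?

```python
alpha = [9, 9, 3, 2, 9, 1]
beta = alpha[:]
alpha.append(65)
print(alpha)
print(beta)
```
[9, 9, 3, 2, 9, 1, 65]
[9, 9, 3, 2, 9, 1]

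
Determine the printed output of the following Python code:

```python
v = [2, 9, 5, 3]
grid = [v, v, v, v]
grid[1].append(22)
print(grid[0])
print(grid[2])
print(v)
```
[2, 9, 5, 3, 22]
[2, 9, 5, 3, 22]
[2, 9, 5, 3, 22]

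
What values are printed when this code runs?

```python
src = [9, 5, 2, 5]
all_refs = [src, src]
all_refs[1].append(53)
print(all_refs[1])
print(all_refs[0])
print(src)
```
[9, 5, 2, 5, 53]
[9, 5, 2, 5, 53]
[9, 5, 2, 5, 53]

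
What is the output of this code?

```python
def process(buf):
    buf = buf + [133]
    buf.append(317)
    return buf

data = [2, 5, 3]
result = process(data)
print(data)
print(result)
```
[2, 5, 3]
[2, 5, 3, 133, 317]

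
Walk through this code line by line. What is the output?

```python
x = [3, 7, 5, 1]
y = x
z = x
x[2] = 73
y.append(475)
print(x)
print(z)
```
[3, 7, 73, 1, 475]
[3, 7, 73, 1, 475]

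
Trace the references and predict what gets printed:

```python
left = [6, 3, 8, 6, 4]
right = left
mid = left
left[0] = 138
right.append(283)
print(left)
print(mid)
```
[138, 3, 8, 6, 4, 283]
[138, 3, 8, 6, 4, 283]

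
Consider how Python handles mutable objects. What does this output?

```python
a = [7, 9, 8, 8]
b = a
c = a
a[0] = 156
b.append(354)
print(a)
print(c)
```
[156, 9, 8, 8, 354]
[156, 9, 8, 8, 354]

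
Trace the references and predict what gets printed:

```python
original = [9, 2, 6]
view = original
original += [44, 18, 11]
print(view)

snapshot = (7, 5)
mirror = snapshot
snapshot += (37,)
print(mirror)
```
[9, 2, 6, 44, 18, 11]
(7, 5)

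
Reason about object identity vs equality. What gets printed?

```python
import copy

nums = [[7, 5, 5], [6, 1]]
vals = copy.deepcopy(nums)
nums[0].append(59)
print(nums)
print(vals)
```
[[7, 5, 5, 59], [6, 1]]
[[7, 5, 5], [6, 1]]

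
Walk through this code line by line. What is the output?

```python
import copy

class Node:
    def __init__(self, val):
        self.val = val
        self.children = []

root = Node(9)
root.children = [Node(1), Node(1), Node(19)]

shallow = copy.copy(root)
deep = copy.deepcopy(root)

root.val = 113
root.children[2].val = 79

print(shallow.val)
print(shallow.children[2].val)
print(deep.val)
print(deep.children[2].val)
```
9
79
9
19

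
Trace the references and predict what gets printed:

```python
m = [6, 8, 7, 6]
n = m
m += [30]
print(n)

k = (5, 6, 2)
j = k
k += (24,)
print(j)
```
[6, 8, 7, 6, 30]
(5, 6, 2)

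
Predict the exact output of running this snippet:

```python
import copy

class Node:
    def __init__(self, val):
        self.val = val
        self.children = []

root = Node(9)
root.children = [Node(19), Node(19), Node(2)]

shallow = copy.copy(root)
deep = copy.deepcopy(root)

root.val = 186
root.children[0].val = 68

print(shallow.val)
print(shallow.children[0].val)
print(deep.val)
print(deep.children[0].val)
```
9
68
9
19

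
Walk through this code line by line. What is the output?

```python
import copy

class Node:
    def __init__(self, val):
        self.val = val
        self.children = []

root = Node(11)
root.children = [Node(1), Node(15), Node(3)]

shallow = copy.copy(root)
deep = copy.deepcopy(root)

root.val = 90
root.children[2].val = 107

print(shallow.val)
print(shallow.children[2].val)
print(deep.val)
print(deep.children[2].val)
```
11
107
11
3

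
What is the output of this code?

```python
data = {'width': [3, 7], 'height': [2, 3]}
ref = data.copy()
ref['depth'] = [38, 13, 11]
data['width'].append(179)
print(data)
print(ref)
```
{'width': [3, 7, 179], 'height': [2, 3]}
{'width': [3, 7, 179], 'height': [2, 3], 'depth': [38, 13, 11]}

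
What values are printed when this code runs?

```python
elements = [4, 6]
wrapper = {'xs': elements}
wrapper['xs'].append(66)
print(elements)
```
[4, 6, 66]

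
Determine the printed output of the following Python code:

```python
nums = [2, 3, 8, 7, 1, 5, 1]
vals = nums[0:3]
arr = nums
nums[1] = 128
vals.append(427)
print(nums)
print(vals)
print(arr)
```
[2, 128, 8, 7, 1, 5, 1]
[2, 3, 8, 427]
[2, 128, 8, 7, 1, 5, 1]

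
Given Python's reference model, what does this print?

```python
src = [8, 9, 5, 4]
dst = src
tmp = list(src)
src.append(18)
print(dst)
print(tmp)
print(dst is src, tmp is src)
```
[8, 9, 5, 4, 18]
[8, 9, 5, 4]
True False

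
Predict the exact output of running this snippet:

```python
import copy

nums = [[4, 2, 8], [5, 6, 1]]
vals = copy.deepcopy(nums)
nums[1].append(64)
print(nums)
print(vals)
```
[[4, 2, 8], [5, 6, 1, 64]]
[[4, 2, 8], [5, 6, 1]]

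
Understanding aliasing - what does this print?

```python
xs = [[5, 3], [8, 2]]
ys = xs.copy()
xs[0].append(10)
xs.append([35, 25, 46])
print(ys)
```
[[5, 3, 10], [8, 2]]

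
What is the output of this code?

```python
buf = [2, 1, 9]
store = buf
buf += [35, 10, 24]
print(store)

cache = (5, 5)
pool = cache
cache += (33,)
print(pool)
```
[2, 1, 9, 35, 10, 24]
(5, 5)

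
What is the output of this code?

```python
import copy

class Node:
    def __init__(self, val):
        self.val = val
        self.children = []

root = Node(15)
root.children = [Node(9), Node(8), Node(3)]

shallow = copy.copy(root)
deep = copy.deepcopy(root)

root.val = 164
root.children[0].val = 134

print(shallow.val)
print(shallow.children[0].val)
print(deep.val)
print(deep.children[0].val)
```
15
134
15
9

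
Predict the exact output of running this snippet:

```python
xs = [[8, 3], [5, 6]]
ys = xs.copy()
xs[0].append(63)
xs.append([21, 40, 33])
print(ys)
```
[[8, 3, 63], [5, 6]]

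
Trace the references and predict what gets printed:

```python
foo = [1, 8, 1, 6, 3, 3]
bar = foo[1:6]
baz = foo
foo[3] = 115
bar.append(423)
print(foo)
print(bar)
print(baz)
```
[1, 8, 1, 115, 3, 3]
[8, 1, 6, 3, 3, 423]
[1, 8, 1, 115, 3, 3]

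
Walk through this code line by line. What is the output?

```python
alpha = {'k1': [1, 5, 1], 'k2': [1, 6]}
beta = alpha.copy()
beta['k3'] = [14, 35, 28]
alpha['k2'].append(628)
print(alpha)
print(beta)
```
{'k1': [1, 5, 1], 'k2': [1, 6, 628]}
{'k1': [1, 5, 1], 'k2': [1, 6, 628], 'k3': [14, 35, 28]}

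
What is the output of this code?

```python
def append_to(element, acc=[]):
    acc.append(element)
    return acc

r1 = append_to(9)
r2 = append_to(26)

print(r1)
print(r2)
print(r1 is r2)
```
[9, 26]
[9, 26]
True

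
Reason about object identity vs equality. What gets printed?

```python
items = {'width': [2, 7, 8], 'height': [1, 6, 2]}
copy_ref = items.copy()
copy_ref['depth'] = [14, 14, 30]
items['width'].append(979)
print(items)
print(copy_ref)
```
{'width': [2, 7, 8, 979], 'height': [1, 6, 2]}
{'width': [2, 7, 8, 979], 'height': [1, 6, 2], 'depth': [14, 14, 30]}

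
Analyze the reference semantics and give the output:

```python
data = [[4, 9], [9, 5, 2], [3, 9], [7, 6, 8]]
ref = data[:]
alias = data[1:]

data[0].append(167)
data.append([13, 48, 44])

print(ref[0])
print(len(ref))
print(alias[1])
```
[4, 9, 167]
4
[3, 9]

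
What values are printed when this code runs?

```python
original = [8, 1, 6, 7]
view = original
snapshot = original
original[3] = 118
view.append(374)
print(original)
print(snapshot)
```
[8, 1, 6, 118, 374]
[8, 1, 6, 118, 374]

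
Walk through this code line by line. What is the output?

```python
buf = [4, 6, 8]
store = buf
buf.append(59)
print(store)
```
[4, 6, 8, 59]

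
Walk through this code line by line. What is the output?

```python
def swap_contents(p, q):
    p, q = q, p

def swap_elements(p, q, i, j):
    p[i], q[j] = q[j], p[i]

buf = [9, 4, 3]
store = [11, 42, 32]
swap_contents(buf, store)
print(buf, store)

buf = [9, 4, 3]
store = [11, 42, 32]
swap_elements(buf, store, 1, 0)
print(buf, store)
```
[9, 4, 3] [11, 42, 32]
[9, 11, 3] [4, 42, 32]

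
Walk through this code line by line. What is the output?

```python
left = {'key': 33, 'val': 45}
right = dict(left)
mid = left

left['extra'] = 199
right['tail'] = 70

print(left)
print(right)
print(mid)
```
{'key': 33, 'val': 45, 'extra': 199}
{'key': 33, 'val': 45, 'tail': 70}
{'key': 33, 'val': 45, 'extra': 199}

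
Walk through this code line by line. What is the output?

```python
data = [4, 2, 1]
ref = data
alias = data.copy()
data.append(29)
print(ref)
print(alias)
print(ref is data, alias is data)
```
[4, 2, 1, 29]
[4, 2, 1]
True False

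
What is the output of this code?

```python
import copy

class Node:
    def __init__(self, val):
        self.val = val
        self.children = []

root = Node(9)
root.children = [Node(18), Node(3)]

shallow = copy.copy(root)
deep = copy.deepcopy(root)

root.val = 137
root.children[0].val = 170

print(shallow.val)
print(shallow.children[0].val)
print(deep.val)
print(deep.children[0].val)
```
9
170
9
18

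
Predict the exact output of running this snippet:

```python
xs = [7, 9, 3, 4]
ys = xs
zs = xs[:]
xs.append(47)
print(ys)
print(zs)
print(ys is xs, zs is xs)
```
[7, 9, 3, 4, 47]
[7, 9, 3, 4]
True False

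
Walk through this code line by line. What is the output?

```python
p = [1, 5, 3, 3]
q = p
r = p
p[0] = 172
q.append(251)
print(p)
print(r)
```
[172, 5, 3, 3, 251]
[172, 5, 3, 3, 251]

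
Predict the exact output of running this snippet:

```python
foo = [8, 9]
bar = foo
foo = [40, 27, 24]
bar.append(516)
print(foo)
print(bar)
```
[40, 27, 24]
[8, 9, 516]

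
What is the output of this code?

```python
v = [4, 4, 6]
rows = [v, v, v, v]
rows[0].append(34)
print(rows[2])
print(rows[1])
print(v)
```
[4, 4, 6, 34]
[4, 4, 6, 34]
[4, 4, 6, 34]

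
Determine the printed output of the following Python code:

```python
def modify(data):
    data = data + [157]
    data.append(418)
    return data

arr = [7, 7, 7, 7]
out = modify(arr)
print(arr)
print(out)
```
[7, 7, 7, 7]
[7, 7, 7, 7, 157, 418]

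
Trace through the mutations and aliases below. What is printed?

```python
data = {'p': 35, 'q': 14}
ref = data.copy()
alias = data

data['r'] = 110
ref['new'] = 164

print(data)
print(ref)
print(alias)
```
{'p': 35, 'q': 14, 'r': 110}
{'p': 35, 'q': 14, 'new': 164}
{'p': 35, 'q': 14, 'r': 110}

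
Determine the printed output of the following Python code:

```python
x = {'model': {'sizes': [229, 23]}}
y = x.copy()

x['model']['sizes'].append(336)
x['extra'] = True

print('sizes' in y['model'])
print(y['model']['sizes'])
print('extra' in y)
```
True
[229, 23, 336]
False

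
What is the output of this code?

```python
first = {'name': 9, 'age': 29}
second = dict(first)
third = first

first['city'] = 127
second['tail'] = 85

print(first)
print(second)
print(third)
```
{'name': 9, 'age': 29, 'city': 127}
{'name': 9, 'age': 29, 'tail': 85}
{'name': 9, 'age': 29, 'city': 127}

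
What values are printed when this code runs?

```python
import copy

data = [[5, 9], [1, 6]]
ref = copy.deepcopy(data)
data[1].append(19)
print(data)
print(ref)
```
[[5, 9], [1, 6, 19]]
[[5, 9], [1, 6]]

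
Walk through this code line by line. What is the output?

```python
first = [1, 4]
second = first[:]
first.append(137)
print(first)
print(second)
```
[1, 4, 137]
[1, 4]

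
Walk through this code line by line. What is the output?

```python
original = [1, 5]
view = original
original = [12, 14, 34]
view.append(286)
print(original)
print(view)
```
[12, 14, 34]
[1, 5, 286]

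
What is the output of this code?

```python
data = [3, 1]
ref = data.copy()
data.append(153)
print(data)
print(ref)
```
[3, 1, 153]
[3, 1]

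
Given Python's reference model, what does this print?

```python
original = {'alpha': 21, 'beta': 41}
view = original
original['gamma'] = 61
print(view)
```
{'alpha': 21, 'beta': 41, 'gamma': 61}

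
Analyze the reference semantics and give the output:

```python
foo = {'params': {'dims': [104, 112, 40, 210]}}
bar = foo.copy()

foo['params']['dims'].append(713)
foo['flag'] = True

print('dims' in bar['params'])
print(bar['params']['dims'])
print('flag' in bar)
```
True
[104, 112, 40, 210, 713]
False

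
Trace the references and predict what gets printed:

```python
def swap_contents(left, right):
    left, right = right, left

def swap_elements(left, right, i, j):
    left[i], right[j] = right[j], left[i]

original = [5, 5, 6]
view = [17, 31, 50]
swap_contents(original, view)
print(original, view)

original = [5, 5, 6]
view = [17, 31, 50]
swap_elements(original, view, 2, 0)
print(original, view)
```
[5, 5, 6] [17, 31, 50]
[5, 5, 17] [6, 31, 50]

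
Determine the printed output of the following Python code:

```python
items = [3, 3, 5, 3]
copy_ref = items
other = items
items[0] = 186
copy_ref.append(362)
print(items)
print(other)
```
[186, 3, 5, 3, 362]
[186, 3, 5, 3, 362]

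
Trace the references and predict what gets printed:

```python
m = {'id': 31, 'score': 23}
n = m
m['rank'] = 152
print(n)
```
{'id': 31, 'score': 23, 'rank': 152}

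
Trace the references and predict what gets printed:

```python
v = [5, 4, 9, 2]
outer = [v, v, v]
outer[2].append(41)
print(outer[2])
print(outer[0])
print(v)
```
[5, 4, 9, 2, 41]
[5, 4, 9, 2, 41]
[5, 4, 9, 2, 41]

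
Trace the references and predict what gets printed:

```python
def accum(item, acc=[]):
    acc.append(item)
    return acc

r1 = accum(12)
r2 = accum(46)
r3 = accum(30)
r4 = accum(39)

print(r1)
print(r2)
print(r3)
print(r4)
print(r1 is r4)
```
[12, 46, 30, 39]
[12, 46, 30, 39]
[12, 46, 30, 39]
[12, 46, 30, 39]
True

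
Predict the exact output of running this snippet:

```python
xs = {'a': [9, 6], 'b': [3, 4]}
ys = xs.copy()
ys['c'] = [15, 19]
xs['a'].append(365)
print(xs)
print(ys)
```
{'a': [9, 6, 365], 'b': [3, 4]}
{'a': [9, 6, 365], 'b': [3, 4], 'c': [15, 19]}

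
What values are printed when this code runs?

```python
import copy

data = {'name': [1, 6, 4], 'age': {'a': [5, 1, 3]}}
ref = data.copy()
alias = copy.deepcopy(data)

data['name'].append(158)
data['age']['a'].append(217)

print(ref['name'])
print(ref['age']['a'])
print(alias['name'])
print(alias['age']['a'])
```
[1, 6, 4, 158]
[5, 1, 3, 217]
[1, 6, 4]
[5, 1, 3]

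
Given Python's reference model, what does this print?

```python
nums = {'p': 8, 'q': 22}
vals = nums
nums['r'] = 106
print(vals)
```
{'p': 8, 'q': 22, 'r': 106}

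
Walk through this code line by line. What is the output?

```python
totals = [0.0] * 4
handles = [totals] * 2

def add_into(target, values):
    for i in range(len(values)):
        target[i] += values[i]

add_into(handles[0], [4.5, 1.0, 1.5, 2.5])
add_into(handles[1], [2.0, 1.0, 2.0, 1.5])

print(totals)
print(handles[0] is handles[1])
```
[6.5, 2.0, 3.5, 4.0]
True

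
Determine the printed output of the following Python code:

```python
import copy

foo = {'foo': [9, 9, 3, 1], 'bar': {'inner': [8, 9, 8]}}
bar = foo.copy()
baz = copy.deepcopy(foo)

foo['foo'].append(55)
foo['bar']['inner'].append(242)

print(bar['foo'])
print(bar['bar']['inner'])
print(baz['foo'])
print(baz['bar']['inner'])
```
[9, 9, 3, 1, 55]
[8, 9, 8, 242]
[9, 9, 3, 1]
[8, 9, 8]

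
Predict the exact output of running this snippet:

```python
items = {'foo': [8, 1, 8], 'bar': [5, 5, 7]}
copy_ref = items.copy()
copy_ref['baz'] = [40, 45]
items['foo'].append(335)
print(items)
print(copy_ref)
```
{'foo': [8, 1, 8, 335], 'bar': [5, 5, 7]}
{'foo': [8, 1, 8, 335], 'bar': [5, 5, 7], 'baz': [40, 45]}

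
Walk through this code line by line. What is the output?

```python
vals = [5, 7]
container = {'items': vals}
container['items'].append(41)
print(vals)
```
[5, 7, 41]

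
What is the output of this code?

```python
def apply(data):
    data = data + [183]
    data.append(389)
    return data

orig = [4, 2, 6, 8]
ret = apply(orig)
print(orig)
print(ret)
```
[4, 2, 6, 8]
[4, 2, 6, 8, 183, 389]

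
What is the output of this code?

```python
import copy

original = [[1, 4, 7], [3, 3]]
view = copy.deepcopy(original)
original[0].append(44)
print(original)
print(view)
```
[[1, 4, 7, 44], [3, 3]]
[[1, 4, 7], [3, 3]]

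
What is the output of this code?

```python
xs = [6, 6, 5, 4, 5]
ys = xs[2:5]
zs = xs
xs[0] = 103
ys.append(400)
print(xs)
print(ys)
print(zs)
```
[103, 6, 5, 4, 5]
[5, 4, 5, 400]
[103, 6, 5, 4, 5]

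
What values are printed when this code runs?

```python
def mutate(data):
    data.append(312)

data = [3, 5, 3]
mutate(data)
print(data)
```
[3, 5, 3, 312]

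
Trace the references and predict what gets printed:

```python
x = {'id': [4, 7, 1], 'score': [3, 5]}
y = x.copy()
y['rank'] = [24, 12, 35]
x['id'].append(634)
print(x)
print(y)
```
{'id': [4, 7, 1, 634], 'score': [3, 5]}
{'id': [4, 7, 1, 634], 'score': [3, 5], 'rank': [24, 12, 35]}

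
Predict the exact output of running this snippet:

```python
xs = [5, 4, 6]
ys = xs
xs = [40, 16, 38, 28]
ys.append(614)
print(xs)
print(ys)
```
[40, 16, 38, 28]
[5, 4, 6, 614]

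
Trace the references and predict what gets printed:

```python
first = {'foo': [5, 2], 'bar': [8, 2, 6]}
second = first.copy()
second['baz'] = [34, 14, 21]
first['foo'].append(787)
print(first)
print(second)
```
{'foo': [5, 2, 787], 'bar': [8, 2, 6]}
{'foo': [5, 2, 787], 'bar': [8, 2, 6], 'baz': [34, 14, 21]}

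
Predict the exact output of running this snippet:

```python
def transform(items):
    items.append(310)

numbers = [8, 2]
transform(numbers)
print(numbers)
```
[8, 2, 310]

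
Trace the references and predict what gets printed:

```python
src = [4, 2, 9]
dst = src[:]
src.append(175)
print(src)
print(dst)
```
[4, 2, 9, 175]
[4, 2, 9]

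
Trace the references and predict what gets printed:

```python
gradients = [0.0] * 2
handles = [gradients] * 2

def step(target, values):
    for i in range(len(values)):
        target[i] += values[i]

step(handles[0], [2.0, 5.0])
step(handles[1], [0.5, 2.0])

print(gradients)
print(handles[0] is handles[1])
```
[2.5, 7.0]
True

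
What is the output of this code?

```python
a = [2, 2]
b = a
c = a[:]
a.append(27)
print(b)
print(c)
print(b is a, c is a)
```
[2, 2, 27]
[2, 2]
True False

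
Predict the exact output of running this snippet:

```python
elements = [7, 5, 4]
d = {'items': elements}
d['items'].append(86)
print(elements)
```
[7, 5, 4, 86]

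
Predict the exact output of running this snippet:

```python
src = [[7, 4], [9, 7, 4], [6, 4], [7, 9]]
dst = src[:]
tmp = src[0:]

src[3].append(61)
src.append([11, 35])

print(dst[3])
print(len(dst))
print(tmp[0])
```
[7, 9, 61]
4
[7, 4]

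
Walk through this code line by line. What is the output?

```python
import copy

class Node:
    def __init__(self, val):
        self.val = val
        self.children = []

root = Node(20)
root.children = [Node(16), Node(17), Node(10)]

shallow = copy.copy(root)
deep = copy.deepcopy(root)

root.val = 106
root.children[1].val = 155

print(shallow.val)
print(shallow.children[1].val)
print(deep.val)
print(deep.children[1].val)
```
20
155
20
17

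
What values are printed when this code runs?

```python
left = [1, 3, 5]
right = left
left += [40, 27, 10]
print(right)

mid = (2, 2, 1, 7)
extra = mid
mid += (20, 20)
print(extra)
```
[1, 3, 5, 40, 27, 10]
(2, 2, 1, 7)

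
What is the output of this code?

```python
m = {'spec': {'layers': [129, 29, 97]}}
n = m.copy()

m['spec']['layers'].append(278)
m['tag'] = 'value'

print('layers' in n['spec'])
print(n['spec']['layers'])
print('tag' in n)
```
True
[129, 29, 97, 278]
False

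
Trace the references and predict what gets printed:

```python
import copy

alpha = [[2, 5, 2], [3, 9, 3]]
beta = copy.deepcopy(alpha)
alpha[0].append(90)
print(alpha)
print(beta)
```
[[2, 5, 2, 90], [3, 9, 3]]
[[2, 5, 2], [3, 9, 3]]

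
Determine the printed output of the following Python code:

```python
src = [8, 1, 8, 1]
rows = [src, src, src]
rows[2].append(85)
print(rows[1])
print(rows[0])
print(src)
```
[8, 1, 8, 1, 85]
[8, 1, 8, 1, 85]
[8, 1, 8, 1, 85]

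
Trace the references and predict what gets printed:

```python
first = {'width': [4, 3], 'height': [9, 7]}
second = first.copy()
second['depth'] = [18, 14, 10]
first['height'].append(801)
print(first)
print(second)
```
{'width': [4, 3], 'height': [9, 7, 801]}
{'width': [4, 3], 'height': [9, 7, 801], 'depth': [18, 14, 10]}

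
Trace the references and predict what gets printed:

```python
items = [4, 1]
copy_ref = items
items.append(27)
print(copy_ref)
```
[4, 1, 27]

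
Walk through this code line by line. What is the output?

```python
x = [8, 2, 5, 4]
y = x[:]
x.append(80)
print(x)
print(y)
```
[8, 2, 5, 4, 80]
[8, 2, 5, 4]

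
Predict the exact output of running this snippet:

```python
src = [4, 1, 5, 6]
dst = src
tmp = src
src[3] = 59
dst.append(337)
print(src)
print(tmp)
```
[4, 1, 5, 59, 337]
[4, 1, 5, 59, 337]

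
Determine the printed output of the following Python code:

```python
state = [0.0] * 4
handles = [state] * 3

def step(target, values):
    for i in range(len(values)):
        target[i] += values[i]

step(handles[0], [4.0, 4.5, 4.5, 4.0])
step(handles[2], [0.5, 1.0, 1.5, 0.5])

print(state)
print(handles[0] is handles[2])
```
[4.5, 5.5, 6.0, 4.5]
True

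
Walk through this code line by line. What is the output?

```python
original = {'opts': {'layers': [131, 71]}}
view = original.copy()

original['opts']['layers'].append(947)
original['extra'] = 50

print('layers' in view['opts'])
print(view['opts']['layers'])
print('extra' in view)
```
True
[131, 71, 947]
False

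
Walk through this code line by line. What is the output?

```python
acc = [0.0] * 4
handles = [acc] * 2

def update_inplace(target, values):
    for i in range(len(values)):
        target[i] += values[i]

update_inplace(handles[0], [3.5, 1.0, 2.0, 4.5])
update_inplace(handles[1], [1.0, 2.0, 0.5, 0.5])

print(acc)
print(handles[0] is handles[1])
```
[4.5, 3.0, 2.5, 5.0]
True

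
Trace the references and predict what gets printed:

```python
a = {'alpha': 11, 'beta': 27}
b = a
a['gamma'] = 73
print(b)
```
{'alpha': 11, 'beta': 27, 'gamma': 73}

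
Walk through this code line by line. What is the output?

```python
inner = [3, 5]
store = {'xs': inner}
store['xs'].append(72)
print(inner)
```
[3, 5, 72]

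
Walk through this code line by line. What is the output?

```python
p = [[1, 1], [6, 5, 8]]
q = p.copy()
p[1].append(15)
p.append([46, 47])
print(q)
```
[[1, 1], [6, 5, 8, 15]]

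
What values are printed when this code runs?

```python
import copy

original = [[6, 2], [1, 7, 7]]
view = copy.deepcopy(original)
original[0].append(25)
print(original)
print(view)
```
[[6, 2, 25], [1, 7, 7]]
[[6, 2], [1, 7, 7]]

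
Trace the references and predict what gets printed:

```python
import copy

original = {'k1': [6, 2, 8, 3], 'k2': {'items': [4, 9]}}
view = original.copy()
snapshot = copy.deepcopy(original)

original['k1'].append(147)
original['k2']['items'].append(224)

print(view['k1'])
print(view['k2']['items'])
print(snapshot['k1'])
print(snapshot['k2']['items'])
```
[6, 2, 8, 3, 147]
[4, 9, 224]
[6, 2, 8, 3]
[4, 9]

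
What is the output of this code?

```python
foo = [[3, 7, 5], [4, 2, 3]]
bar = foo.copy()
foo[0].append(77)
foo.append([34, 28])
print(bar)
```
[[3, 7, 5, 77], [4, 2, 3]]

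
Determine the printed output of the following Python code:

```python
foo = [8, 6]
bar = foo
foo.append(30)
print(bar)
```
[8, 6, 30]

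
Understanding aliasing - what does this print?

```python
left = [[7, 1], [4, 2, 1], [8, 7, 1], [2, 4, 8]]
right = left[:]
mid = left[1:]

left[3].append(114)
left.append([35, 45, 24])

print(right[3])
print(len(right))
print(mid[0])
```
[2, 4, 8, 114]
4
[4, 2, 1]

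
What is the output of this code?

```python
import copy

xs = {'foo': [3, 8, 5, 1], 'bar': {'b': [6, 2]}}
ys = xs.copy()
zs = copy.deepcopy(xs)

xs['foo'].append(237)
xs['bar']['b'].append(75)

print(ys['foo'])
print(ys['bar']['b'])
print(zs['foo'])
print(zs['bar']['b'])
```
[3, 8, 5, 1, 237]
[6, 2, 75]
[3, 8, 5, 1]
[6, 2]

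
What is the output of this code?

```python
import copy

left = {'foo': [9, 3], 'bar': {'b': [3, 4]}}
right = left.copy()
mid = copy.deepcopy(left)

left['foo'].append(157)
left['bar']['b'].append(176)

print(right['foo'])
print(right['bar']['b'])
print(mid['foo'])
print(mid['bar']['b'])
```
[9, 3, 157]
[3, 4, 176]
[9, 3]
[3, 4]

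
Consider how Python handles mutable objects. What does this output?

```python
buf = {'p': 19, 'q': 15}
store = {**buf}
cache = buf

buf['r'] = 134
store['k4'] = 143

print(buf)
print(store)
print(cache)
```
{'p': 19, 'q': 15, 'r': 134}
{'p': 19, 'q': 15, 'k4': 143}
{'p': 19, 'q': 15, 'r': 134}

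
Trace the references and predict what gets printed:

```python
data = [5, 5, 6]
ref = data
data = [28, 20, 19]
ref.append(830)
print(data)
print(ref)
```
[28, 20, 19]
[5, 5, 6, 830]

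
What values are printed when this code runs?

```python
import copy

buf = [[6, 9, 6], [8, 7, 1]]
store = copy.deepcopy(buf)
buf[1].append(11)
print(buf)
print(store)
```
[[6, 9, 6], [8, 7, 1, 11]]
[[6, 9, 6], [8, 7, 1]]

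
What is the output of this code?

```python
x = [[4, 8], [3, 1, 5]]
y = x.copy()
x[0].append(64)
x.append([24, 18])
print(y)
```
[[4, 8, 64], [3, 1, 5]]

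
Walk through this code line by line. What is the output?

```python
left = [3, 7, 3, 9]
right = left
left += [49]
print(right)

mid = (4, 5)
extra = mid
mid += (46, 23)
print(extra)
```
[3, 7, 3, 9, 49]
(4, 5)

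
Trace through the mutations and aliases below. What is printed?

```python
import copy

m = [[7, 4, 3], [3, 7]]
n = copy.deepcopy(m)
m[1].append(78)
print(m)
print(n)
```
[[7, 4, 3], [3, 7, 78]]
[[7, 4, 3], [3, 7]]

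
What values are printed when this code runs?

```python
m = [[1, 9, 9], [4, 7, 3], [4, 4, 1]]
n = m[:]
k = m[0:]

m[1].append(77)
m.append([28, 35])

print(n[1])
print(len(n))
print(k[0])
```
[4, 7, 3, 77]
3
[1, 9, 9]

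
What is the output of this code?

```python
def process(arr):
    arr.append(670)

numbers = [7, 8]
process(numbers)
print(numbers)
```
[7, 8, 670]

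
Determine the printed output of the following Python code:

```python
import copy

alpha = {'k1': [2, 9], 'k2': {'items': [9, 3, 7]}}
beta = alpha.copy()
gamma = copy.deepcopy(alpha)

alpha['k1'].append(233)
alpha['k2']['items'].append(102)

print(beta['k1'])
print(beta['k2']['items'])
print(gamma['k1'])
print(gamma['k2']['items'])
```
[2, 9, 233]
[9, 3, 7, 102]
[2, 9]
[9, 3, 7]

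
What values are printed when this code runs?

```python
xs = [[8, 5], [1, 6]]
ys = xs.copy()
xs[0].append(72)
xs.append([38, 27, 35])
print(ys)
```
[[8, 5, 72], [1, 6]]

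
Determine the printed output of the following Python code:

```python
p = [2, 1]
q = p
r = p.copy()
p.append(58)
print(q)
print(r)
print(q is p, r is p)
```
[2, 1, 58]
[2, 1]
True False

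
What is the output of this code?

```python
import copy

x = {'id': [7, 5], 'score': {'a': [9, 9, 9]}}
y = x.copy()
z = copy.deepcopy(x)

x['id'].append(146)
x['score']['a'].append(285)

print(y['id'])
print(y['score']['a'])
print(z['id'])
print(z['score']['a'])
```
[7, 5, 146]
[9, 9, 9, 285]
[7, 5]
[9, 9, 9]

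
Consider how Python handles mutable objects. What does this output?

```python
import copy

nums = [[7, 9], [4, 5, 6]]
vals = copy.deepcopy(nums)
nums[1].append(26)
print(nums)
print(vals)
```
[[7, 9], [4, 5, 6, 26]]
[[7, 9], [4, 5, 6]]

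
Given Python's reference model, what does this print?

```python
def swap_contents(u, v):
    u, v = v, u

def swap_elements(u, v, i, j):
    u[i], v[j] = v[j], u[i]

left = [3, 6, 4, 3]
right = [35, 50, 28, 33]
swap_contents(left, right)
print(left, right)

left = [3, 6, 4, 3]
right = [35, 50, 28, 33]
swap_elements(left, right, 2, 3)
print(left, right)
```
[3, 6, 4, 3] [35, 50, 28, 33]
[3, 6, 33, 3] [35, 50, 28, 4]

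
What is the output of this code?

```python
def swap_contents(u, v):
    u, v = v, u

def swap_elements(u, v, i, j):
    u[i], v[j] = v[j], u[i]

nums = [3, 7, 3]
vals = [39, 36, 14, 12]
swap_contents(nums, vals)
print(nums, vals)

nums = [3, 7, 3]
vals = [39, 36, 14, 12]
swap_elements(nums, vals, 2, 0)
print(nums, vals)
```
[3, 7, 3] [39, 36, 14, 12]
[3, 7, 39] [3, 36, 14, 12]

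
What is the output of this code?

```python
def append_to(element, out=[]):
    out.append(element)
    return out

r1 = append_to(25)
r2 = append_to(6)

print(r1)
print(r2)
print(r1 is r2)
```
[25, 6]
[25, 6]
True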